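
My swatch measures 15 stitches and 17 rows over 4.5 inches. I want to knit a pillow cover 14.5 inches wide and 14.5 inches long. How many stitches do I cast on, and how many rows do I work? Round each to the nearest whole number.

Cast on 48 stitches and work 55 rows.

Stitch gauge = 15/4.5 = 3.333 sts/in; 14.5 × 3.333 = 48.33 → 48 sts.
Row gauge = 17/4.5 = 3.778 rows/in; 14.5 × 3.778 = 54.78 → 55 rows.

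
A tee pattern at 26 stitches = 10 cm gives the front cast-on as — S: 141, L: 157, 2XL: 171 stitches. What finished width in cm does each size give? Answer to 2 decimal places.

26/10 = 2.6 sts per cm.
S: 141 / 2.6 = 54.231 → 54.23 cm.
L: 157 / 2.6 = 60.385 → 60.38 cm.
2XL: 171 / 2.6 = 65.769 → 65.77 cm.

S 54.23 cm; L 60.38 cm; 2XL 65.77 cm.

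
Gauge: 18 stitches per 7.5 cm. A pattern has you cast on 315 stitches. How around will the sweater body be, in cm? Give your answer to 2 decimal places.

131.25 cm.

18 stitches / 7.5 cm = 2.4 stitches per cm.
315 / 2.4 = 131.250 cm.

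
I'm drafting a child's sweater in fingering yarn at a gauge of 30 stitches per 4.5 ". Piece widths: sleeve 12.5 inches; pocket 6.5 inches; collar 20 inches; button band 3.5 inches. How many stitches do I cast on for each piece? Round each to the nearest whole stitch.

Rate = 30/4.5 = 6.667 sts per in.
sleeve: 12.5 × 6.667 = 83.33 → 83.
pocket: 6.5 × 6.667 = 43.33 → 43.
collar: 20 × 6.667 = 133.33 → 133.
button band: 3.5 × 6.667 = 23.33 → 23.

sleeve 83; pocket 43; collar 133; button band 23.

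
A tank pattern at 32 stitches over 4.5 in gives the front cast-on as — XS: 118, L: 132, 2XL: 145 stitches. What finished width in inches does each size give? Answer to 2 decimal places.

XS 16.59 inches; L 18.56 inches; 2XL 20.39 inches.

32/4.5 = 7.111 sts per in.
XS: 118 / 7.111 = 16.594 → 16.59 in.
L: 132 / 7.111 = 18.562 → 18.56 in.
2XL: 145 / 7.111 = 20.391 → 20.39 in.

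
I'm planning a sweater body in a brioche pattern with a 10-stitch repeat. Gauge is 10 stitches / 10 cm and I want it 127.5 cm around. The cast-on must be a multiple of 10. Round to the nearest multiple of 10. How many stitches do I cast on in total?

130 stitches.

10 / 10 = 1 sts per cm.
127.5 × 1 = 127.50 sts.
Nearest multiple of 10: 130.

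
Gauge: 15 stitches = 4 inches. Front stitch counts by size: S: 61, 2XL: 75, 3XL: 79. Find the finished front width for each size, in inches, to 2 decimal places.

S 16.27 inches; 2XL 20.00 inches; 3XL 21.07 inches.

15/4 = 3.75 sts per in.
S: 61 / 3.75 = 16.267 → 16.27 in.
2XL: 75 / 3.75 = 20.000 → 20.00 in.
3XL: 79 / 3.75 = 21.067 → 21.07 in.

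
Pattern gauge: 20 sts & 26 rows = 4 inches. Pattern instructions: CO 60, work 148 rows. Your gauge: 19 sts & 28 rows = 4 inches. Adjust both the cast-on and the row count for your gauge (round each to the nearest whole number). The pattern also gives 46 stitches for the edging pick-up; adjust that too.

Stitches: 60 × 19/20 = 57.00 → 57.
Rows: 148 × 28/26 = 159.38 → 159.
edging pick-up: 46 × 19/20 = 43.70 → 44.

Cast on 57 stitches; work 159 rows; edging pick-up 44 stitches.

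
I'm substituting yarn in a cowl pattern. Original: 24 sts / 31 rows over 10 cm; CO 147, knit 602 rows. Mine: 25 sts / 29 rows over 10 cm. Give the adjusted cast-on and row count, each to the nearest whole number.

Cast on 153 stitches; work 563 rows.

Stitches: 147 × 25/24 = 153.12 → 153.
Rows: 602 × 29/31 = 563.16 → 563.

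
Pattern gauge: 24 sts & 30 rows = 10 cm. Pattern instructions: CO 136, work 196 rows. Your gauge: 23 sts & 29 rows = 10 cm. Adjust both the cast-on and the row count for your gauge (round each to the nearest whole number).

Stitches: 136 × 23/24 = 130.33 → 130.
Rows: 196 × 29/30 = 189.47 → 189.

Cast on 130 stitches; work 189 rows.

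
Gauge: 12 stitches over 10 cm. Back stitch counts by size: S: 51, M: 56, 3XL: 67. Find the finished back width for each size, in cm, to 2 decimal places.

12/10 = 1.2 sts per cm.
S: 51 / 1.2 = 42.500 → 42.50 cm.
M: 56 / 1.2 = 46.667 → 46.67 cm.
3XL: 67 / 1.2 = 55.833 → 55.83 cm.

S 42.50 cm; M 46.67 cm; 3XL 55.83 cm.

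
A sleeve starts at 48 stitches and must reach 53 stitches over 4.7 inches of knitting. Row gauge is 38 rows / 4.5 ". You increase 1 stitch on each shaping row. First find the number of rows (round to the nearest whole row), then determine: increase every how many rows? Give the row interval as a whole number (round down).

Increase every 8th row.

Rows = 4.7 × 8.444 = 39.7 → 40 rows.
Stitches to add: 5 → 5 shaping rows (at 1 st each).
40 / 5 = 8.00 → every 8 rows.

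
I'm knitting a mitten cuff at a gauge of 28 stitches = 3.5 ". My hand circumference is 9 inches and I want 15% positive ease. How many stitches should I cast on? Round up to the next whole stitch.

CO 83 sts.

Finished = 9 × 1.15 = 10.35 in.
28 / 3.5 = 8 sts per inch.
10.35 × 8 = 82.80 sts.
→ 83 sts.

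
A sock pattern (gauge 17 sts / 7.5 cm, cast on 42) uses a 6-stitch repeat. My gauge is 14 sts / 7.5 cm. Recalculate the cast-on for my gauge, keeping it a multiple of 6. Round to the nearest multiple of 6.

Cast on 36 stitches.

42 × 14 / 17 = 34.59.
Nearest multiple of 6: 36.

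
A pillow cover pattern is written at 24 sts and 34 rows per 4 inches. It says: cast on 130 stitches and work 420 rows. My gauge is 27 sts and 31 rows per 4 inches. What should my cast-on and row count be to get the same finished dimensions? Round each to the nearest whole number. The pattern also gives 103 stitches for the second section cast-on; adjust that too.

Stitches: 130 × 27/24 = 146.25 → 146.
Rows: 420 × 31/34 = 382.94 → 383.
second section cast-on: 103 × 27/24 = 115.88 → 116.

Cast on 146 stitches; work 383 rows; second section cast-on 116 stitches.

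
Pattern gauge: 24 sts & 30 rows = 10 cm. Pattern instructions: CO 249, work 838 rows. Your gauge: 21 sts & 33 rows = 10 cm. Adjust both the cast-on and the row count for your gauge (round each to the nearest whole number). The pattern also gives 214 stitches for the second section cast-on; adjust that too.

Stitches: 249 × 21/24 = 217.88 → 218.
Rows: 838 × 33/30 = 921.80 → 922.
second section cast-on: 214 × 21/24 = 187.25 → 187.

Cast on 218 stitches; work 922 rows; second section cast-on 187 stitches.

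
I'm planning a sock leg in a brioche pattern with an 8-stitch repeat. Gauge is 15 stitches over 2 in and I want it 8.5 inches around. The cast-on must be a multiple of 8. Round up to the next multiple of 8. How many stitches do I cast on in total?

15 / 2 = 7.5 sts per inch.
8.5 × 7.5 = 63.75 sts.
Next multiple of 8: 64.

64 stitches.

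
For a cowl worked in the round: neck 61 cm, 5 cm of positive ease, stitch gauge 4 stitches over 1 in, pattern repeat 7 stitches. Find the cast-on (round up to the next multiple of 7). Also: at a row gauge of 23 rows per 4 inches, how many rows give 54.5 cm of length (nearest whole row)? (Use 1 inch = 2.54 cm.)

Cast on 105 stitches; work 123 rows.

Finished = 61 + 5 = 66 cm.
66 cm × 1/2.54 = 25.98 inches.
4/1 = 4 sts per in; 25.98 × 4 = 103.94 sts.
Next multiple of 7 → 105.
54.5 cm = 21.46 inches; × 5.75 = 123.38 → 123 rows.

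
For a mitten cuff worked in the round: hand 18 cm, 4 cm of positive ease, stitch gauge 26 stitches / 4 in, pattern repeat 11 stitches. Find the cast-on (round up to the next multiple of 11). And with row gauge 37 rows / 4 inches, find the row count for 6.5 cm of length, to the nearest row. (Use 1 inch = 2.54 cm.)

Cast on 66 stitches; work 24 rows.

Finished = 18 + 4 = 22 cm.
22 cm × 1/2.54 = 8.66 inches.
26/4 = 6.5 sts per in; 8.66 × 6.5 = 56.30 sts.
Next multiple of 11 → 66.
6.5 cm = 2.56 inches; × 9.25 = 23.67 → 24 rows.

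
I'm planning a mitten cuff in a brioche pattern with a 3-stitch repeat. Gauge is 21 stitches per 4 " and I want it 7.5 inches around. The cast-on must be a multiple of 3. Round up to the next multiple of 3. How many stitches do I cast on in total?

CO 42 sts.

21 / 4 = 5.25 sts per inch.
7.5 × 5.25 = 39.38 sts.
Next multiple of 3: 42.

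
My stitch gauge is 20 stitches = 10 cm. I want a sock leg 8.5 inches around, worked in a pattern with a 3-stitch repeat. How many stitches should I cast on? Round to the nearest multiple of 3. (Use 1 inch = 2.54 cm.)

Cast on 42 stitches.

8.5 in = 8.5 × 2.54 = 21.59 cm.
20 / 10 = 2 sts/cm.
21.59 × 2 = 43.18 sts.
→ 42.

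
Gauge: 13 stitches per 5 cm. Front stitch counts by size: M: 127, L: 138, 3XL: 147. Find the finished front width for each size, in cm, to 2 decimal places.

M 48.85 cm; L 53.08 cm; 3XL 56.54 cm.

13/5 = 2.6 sts per cm.
M: 127 / 2.6 = 48.846 → 48.85 cm.
L: 138 / 2.6 = 53.077 → 53.08 cm.
3XL: 147 / 2.6 = 56.538 → 56.54 cm.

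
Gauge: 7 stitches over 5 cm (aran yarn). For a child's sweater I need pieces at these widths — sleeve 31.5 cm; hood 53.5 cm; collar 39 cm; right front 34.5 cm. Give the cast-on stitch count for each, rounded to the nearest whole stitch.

Rate = 7/5 = 1.4 sts per cm.
sleeve: 31.5 × 1.4 = 44.10 → 44.
hood: 53.5 × 1.4 = 74.90 → 75.
collar: 39 × 1.4 = 54.60 → 55.
right front: 34.5 × 1.4 = 48.30 → 48.

sleeve 44; hood 75; collar 55; right front 48.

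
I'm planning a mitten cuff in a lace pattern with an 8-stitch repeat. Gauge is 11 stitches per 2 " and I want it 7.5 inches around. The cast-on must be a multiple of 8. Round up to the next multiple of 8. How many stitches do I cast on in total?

11 / 2 = 5.5 sts per inch.
7.5 × 5.5 = 41.25 sts.
Next multiple of 8: 48.

Cast on 48 stitches.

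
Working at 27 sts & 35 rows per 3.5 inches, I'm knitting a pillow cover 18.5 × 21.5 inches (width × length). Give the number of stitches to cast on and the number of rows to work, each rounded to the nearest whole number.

Cast on 143 stitches and work 215 rows.

Stitch gauge = 27/3.5 = 7.714 sts/in; 18.5 × 7.714 = 142.71 → 143 sts.
Row gauge = 35/3.5 = 10 rows/in; 21.5 × 10 = 215.00 → 215 rows.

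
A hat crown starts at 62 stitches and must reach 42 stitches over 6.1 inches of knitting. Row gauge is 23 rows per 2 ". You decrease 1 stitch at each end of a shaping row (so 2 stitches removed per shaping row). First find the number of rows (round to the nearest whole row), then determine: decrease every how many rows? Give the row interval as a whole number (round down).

Rows = 6.1 × 11.5 = 70.1 → 70 rows.
Stitches to remove: 20 → 10 shaping rows (at 2 st each).
70 / 10 = 7.00 → every 7 rows.

Decrease every 7th row.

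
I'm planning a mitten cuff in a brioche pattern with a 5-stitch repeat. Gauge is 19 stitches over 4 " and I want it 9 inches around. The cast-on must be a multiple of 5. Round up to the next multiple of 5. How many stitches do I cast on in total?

Cast on 45 stitches.

19 / 4 = 4.75 sts per inch.
9 × 4.75 = 42.75 sts.
Next multiple of 5: 45.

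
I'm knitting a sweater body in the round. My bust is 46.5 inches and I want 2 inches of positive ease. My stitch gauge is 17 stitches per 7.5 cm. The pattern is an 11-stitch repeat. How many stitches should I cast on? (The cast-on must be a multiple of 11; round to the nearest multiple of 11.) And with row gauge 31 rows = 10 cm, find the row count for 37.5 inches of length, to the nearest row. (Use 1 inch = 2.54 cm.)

Finished = 46.5 + 2 = 48.5 inches.
48.5 inches × 2.54 = 123.19 cm.
17/7.5 = 2.267 sts per cm; 123.19 × 2.267 = 279.23 sts.
Nearest multiple of 11 → 275.
37.5 inches = 95.25 cm; × 3.1 = 295.27 → 295 rows.

Cast on 275 stitches; work 295 rows.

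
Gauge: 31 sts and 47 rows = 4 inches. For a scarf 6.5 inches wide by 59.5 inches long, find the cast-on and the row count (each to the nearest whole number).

Stitch gauge = 31/4 = 7.75 sts/in; 6.5 × 7.75 = 50.38 → 50 sts.
Row gauge = 47/4 = 11.75 rows/in; 59.5 × 11.75 = 699.12 → 699 rows.

Cast on 50 stitches and work 699 rows.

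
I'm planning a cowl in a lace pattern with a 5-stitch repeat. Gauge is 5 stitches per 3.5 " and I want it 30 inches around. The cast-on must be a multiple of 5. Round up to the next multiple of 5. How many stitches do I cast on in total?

CO 45 sts.

5 / 3.5 = 1.429 sts per inch.
30 × 1.429 = 42.86 sts.
Next multiple of 5: 45.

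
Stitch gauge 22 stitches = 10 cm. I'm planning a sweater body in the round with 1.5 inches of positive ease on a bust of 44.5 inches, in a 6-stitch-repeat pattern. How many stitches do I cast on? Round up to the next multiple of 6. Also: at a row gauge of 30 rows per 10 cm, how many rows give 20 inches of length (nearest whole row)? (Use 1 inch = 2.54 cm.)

Cast on 258 stitches; work 152 rows.

Finished = 44.5 + 1.5 = 46 inches.
46 inches × 2.54 = 116.84 cm.
22/10 = 2.2 sts per cm; 116.84 × 2.2 = 257.05 sts.
Next multiple of 6 → 258.
20 inches = 50.80 cm; × 3 = 152.40 → 152 rows.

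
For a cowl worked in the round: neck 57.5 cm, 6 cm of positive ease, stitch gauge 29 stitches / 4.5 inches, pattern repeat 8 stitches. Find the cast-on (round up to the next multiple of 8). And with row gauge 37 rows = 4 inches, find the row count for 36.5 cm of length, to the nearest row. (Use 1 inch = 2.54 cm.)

Finished = 57.5 + 6 = 63.5 cm.
63.5 cm × 1/2.54 = 25.00 inches.
29/4.5 = 6.444 sts per in; 25.00 × 6.444 = 161.11 sts.
Next multiple of 8 → 168.
36.5 cm = 14.37 inches; × 9.25 = 132.92 → 133 rows.

Cast on 168 stitches; work 133 rows.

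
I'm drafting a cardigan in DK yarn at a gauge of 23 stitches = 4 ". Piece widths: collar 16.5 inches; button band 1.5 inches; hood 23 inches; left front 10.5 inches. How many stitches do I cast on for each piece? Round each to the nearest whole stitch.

Rate = 23/4 = 5.75 sts per in.
collar: 16.5 × 5.75 = 94.88 → 95.
button band: 1.5 × 5.75 = 8.62 → 9.
hood: 23 × 5.75 = 132.25 → 132.
left front: 10.5 × 5.75 = 60.38 → 60.

collar 95; button band 9; hood 132; left front 60.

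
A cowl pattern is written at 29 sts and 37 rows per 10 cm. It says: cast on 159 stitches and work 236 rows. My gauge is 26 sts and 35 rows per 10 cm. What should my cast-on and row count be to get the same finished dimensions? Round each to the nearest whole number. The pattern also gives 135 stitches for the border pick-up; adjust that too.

Stitches: 159 × 26/29 = 142.55 → 143.
Rows: 236 × 35/37 = 223.24 → 223.
border pick-up: 135 × 26/29 = 121.03 → 121.

Cast on 143 stitches; work 223 rows; border pick-up 121 stitches.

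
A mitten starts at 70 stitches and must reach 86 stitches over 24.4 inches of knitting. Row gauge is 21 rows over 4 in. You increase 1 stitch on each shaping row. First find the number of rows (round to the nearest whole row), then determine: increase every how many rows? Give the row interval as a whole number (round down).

Increase every 8th row.

Rows = 24.4 × 5.25 = 128.1 → 128 rows.
Stitches to add: 16 → 16 shaping rows (at 1 st each).
128 / 16 = 8.00 → every 8 rows.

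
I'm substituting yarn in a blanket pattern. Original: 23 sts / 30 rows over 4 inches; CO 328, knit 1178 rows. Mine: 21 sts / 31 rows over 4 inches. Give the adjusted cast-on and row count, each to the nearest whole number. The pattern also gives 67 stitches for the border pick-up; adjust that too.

Cast on 299 stitches; work 1217 rows; border pick-up 61 stitches.

Stitches: 328 × 21/23 = 299.48 → 299.
Rows: 1178 × 31/30 = 1217.27 → 1217.
border pick-up: 67 × 21/23 = 61.17 → 61.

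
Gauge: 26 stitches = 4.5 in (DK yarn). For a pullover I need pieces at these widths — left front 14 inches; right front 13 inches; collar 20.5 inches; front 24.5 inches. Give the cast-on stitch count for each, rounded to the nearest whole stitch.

Rate = 26/4.5 = 5.778 sts per in.
left front: 14 × 5.778 = 80.89 → 81.
right front: 13 × 5.778 = 75.11 → 75.
collar: 20.5 × 5.778 = 118.44 → 118.
front: 24.5 × 5.778 = 141.56 → 142.

left front 81; right front 75; collar 118; front 142.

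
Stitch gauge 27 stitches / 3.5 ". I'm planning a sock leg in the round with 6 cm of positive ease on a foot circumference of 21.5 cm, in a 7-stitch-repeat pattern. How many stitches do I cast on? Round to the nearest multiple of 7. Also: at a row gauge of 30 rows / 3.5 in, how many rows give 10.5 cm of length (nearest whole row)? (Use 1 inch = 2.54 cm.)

Cast on 84 stitches; work 35 rows.

Finished = 21.5 + 6 = 27.5 cm.
27.5 cm × 1/2.54 = 10.83 inches.
27/3.5 = 7.714 sts per in; 10.83 × 7.714 = 83.52 sts.
Nearest multiple of 7 → 84.
10.5 cm = 4.13 inches; × 8.571 = 35.43 → 35 rows.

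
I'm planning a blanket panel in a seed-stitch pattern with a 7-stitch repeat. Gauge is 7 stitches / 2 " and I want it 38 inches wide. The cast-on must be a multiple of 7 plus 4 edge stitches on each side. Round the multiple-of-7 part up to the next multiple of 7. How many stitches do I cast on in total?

Cast on 134 stitches.

7 / 2 = 3.5 sts per inch.
38 × 3.5 = 133.00 sts.
Less 8 edge sts → 125.00 for the repeat.
Next multiple of 7: 126.
Add back 8 edge sts → 134.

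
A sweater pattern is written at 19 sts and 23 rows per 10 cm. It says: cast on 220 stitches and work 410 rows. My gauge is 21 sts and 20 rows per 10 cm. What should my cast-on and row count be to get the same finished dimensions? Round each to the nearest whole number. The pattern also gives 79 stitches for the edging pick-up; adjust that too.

Cast on 243 stitches; work 357 rows; edging pick-up 87 stitches.

Stitches: 220 × 21/19 = 243.16 → 243.
Rows: 410 × 20/23 = 356.52 → 357.
edging pick-up: 79 × 21/19 = 87.32 → 87.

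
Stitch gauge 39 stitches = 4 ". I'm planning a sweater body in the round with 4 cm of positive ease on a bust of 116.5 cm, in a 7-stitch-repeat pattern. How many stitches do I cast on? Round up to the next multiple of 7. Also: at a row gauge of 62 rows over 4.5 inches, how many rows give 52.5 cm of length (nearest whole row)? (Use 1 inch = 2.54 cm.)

Finished = 116.5 + 4 = 120.5 cm.
120.5 cm × 1/2.54 = 47.44 inches.
39/4 = 9.75 sts per in; 47.44 × 9.75 = 462.55 sts.
Next multiple of 7 → 469.
52.5 cm = 20.67 inches; × 13.778 = 284.78 → 285 rows.

Cast on 469 stitches; work 285 rows.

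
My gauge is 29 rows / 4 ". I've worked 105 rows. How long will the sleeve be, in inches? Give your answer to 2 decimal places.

29 rows / 4 inch = 7.25 rows per inch.
105 / 7.25 = 14.483 inches.

14.48 inches.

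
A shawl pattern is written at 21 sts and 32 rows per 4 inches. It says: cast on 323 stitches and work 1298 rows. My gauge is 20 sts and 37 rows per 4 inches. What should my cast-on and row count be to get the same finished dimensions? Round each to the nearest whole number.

Cast on 308 stitches; work 1501 rows.

Stitches: 323 × 20/21 = 307.62 → 308.
Rows: 1298 × 37/32 = 1500.81 → 1501.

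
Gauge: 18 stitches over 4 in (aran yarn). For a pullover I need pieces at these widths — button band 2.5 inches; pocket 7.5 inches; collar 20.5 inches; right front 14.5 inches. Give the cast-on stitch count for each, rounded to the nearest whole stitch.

button band 11; pocket 34; collar 92; right front 65.

Rate = 18/4 = 4.5 sts per in.
button band: 2.5 × 4.5 = 11.25 → 11.
pocket: 7.5 × 4.5 = 33.75 → 34.
collar: 20.5 × 4.5 = 92.25 → 92.
right front: 14.5 × 4.5 = 65.25 → 65.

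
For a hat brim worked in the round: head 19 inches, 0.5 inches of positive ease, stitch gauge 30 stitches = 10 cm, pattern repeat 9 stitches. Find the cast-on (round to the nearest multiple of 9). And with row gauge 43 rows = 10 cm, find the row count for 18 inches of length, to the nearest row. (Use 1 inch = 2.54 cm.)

Cast on 153 stitches; work 197 rows.

Finished = 19 + 0.5 = 19.5 inches.
19.5 inches × 2.54 = 49.53 cm.
30/10 = 3 sts per cm; 49.53 × 3 = 148.59 sts.
Nearest multiple of 9 → 153.
18 inches = 45.72 cm; × 4.3 = 196.60 → 197 rows.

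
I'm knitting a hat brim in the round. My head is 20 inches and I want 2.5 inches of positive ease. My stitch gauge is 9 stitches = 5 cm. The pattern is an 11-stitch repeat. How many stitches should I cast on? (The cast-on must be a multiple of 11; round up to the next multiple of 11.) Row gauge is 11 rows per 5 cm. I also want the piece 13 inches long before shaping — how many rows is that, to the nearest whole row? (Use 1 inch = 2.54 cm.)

Finished = 20 + 2.5 = 22.5 inches.
22.5 inches × 2.54 = 57.15 cm.
9/5 = 1.8 sts per cm; 57.15 × 1.8 = 102.87 sts.
Next multiple of 11 → 110.
13 inches = 33.02 cm; × 2.2 = 72.64 → 73 rows.

Cast on 110 stitches; work 73 rows.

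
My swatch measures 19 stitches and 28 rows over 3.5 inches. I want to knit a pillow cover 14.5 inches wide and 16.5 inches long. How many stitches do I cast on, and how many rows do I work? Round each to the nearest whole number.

Cast on 79 stitches and work 132 rows.

Stitch gauge = 19/3.5 = 5.429 sts/in; 14.5 × 5.429 = 78.71 → 79 sts.
Row gauge = 28/3.5 = 8 rows/in; 16.5 × 8 = 132.00 → 132 rows.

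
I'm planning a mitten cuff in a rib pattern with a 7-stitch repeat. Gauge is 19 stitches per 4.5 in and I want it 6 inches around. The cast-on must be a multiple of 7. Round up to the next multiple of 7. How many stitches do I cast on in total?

19 / 4.5 = 4.222 sts per inch.
6 × 4.222 = 25.33 sts.
Next multiple of 7: 28.

28 stitches.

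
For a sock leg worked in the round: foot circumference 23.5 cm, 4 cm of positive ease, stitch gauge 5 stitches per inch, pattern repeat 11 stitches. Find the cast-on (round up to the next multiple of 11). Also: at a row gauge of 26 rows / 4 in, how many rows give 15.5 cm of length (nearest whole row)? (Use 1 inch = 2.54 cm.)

Finished = 23.5 + 4 = 27.5 cm.
27.5 cm × 1/2.54 = 10.83 inches.
5/1 = 5 sts per in; 10.83 × 5 = 54.13 sts.
Next multiple of 11 → 55.
15.5 cm = 6.10 inches; × 6.5 = 39.67 → 40 rows.

Cast on 55 stitches; work 40 rows.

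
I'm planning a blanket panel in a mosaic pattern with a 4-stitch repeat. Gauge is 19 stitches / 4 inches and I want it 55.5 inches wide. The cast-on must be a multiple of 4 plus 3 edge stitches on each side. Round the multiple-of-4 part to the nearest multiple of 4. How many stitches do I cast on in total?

Cast on 262 stitches.

19 / 4 = 4.75 sts per inch.
55.5 × 4.75 = 263.62 sts.
Less 6 edge sts → 257.62 for the repeat.
Nearest multiple of 4: 256.
Add back 6 edge sts → 262.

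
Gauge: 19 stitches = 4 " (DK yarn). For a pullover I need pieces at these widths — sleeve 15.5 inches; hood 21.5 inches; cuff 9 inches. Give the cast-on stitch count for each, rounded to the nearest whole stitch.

Rate = 19/4 = 4.75 sts per in.
sleeve: 15.5 × 4.75 = 73.62 → 74.
hood: 21.5 × 4.75 = 102.12 → 102.
cuff: 9 × 4.75 = 42.75 → 43.

sleeve 74; hood 102; cuff 43.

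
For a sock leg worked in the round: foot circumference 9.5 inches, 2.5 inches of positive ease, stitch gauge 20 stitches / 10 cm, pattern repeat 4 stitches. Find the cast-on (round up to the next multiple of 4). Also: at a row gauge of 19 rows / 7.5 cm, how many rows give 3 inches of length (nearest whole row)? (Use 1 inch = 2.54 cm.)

Finished = 9.5 + 2.5 = 12 inches.
12 inches × 2.54 = 30.48 cm.
20/10 = 2 sts per cm; 30.48 × 2 = 60.96 sts.
Next multiple of 4 → 64.
3 inches = 7.62 cm; × 2.533 = 19.30 → 19 rows.

Cast on 64 stitches; work 19 rows.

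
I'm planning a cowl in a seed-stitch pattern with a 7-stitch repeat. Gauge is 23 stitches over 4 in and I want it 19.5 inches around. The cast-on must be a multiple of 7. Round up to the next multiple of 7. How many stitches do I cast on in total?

Cast on 119 stitches.

23 / 4 = 5.75 sts per inch.
19.5 × 5.75 = 112.12 sts.
Next multiple of 7: 119.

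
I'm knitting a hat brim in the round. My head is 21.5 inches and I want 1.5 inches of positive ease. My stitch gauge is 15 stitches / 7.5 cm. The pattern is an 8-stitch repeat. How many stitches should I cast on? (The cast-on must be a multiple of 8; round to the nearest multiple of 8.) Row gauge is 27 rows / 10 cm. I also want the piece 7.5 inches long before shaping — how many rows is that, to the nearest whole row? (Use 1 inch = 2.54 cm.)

Cast on 120 stitches; work 51 rows.

Finished = 21.5 + 1.5 = 23 inches.
23 inches × 2.54 = 58.42 cm.
15/7.5 = 2 sts per cm; 58.42 × 2 = 116.84 sts.
Nearest multiple of 8 → 120.
7.5 inches = 19.05 cm; × 2.7 = 51.44 → 51 rows.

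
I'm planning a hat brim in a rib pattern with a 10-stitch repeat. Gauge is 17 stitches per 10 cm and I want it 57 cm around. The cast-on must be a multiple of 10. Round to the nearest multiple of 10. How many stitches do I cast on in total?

Cast on 100 stitches.

17 / 10 = 1.7 sts per cm.
57 × 1.7 = 96.90 sts.
Nearest multiple of 10: 100.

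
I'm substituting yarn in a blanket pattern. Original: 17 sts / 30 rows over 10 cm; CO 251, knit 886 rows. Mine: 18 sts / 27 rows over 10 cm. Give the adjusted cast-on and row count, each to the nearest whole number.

Cast on 266 stitches; work 797 rows.

Stitches: 251 × 18/17 = 265.76 → 266.
Rows: 886 × 27/30 = 797.40 → 797.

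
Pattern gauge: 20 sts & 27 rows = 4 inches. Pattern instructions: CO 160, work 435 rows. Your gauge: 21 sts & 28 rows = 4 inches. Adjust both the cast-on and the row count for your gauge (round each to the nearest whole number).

Cast on 168 stitches; work 451 rows.

Stitches: 160 × 21/20 = 168.00 → 168.
Rows: 435 × 28/27 = 451.11 → 451.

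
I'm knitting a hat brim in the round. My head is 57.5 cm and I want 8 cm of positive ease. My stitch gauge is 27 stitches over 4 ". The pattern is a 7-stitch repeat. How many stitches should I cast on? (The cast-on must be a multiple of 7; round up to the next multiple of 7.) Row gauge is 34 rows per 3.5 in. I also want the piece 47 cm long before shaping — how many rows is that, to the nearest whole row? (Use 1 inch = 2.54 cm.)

Finished = 57.5 + 8 = 65.5 cm.
65.5 cm × 1/2.54 = 25.79 inches.
27/4 = 6.75 sts per in; 25.79 × 6.75 = 174.06 sts.
Next multiple of 7 → 175.
47 cm = 18.50 inches; × 9.714 = 179.75 → 180 rows.

Cast on 175 stitches; work 180 rows.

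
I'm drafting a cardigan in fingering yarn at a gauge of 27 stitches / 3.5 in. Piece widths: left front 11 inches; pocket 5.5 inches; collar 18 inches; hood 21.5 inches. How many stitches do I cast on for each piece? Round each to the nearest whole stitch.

Rate = 27/3.5 = 7.714 sts per in.
left front: 11 × 7.714 = 84.86 → 85.
pocket: 5.5 × 7.714 = 42.43 → 42.
collar: 18 × 7.714 = 138.86 → 139.
hood: 21.5 × 7.714 = 165.86 → 166.

left front 85; pocket 42; collar 139; hood 166.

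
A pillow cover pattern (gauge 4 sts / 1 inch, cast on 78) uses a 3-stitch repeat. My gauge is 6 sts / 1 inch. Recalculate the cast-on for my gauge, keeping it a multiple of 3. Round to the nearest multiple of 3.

117 stitches.

78 × 6 / 4 = 117.00.
Nearest multiple of 3: 117.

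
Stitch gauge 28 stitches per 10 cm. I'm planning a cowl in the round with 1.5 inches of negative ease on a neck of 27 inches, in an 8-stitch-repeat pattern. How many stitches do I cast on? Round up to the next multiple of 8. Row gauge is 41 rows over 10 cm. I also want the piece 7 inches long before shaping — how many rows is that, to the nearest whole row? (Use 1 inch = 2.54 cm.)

Finished = 27 − 1.5 = 25.5 inches.
25.5 inches × 2.54 = 64.77 cm.
28/10 = 2.8 sts per cm; 64.77 × 2.8 = 181.36 sts.
Next multiple of 8 → 184.
7 inches = 17.78 cm; × 4.1 = 72.90 → 73 rows.

Cast on 184 stitches; work 73 rows.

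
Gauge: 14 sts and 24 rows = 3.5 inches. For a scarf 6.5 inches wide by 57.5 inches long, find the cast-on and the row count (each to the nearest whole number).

Cast on 26 stitches and work 394 rows.

Stitch gauge = 14/3.5 = 4 sts/in; 6.5 × 4 = 26.00 → 26 sts.
Row gauge = 24/3.5 = 6.857 rows/in; 57.5 × 6.857 = 394.29 → 394 rows.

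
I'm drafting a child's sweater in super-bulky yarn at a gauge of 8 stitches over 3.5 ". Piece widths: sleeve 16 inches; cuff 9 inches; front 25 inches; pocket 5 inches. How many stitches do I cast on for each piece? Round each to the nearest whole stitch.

sleeve 37; cuff 21; front 57; pocket 11.

Rate = 8/3.5 = 2.286 sts per in.
sleeve: 16 × 2.286 = 36.57 → 37.
cuff: 9 × 2.286 = 20.57 → 21.
front: 25 × 2.286 = 57.14 → 57.
pocket: 5 × 2.286 = 11.43 → 11.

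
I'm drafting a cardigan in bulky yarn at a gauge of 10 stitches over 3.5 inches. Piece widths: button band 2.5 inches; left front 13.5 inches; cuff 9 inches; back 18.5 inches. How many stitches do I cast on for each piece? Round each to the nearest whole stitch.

Rate = 10/3.5 = 2.857 sts per in.
button band: 2.5 × 2.857 = 7.14 → 7.
left front: 13.5 × 2.857 = 38.57 → 39.
cuff: 9 × 2.857 = 25.71 → 26.
back: 18.5 × 2.857 = 52.86 → 53.

button band 7; left front 39; cuff 26; back 53.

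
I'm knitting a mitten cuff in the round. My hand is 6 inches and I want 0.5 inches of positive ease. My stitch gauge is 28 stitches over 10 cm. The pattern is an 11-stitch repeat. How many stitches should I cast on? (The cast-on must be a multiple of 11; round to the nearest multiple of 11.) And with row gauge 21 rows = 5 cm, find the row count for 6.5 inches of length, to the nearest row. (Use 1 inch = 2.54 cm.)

Cast on 44 stitches; work 69 rows.

Finished = 6 + 0.5 = 6.5 inches.
6.5 inches × 2.54 = 16.51 cm.
28/10 = 2.8 sts per cm; 16.51 × 2.8 = 46.23 sts.
Nearest multiple of 11 → 44.
6.5 inches = 16.51 cm; × 4.2 = 69.34 → 69 rows.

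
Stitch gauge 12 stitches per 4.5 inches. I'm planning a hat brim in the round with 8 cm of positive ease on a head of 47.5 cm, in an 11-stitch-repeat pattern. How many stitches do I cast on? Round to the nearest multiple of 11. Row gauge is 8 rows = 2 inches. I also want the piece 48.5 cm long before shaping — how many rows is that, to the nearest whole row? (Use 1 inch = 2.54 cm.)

Cast on 55 stitches; work 76 rows.

Finished = 47.5 + 8 = 55.5 cm.
55.5 cm × 1/2.54 = 21.85 inches.
12/4.5 = 2.667 sts per in; 21.85 × 2.667 = 58.27 sts.
Nearest multiple of 11 → 55.
48.5 cm = 19.09 inches; × 4 = 76.38 → 76 rows.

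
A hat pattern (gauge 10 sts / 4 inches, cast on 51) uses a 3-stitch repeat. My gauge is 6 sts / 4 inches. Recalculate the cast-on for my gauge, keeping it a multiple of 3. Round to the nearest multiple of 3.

30 stitches.

51 × 6 / 10 = 30.60.
Nearest multiple of 3: 30.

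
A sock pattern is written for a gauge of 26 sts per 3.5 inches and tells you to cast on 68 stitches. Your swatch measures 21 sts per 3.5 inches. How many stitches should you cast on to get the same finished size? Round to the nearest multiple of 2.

Scale factor = 21 / 26 = 0.808.
68 × 21 / 26 = 54.92 sts.
→ 54 sts.

CO 54 sts.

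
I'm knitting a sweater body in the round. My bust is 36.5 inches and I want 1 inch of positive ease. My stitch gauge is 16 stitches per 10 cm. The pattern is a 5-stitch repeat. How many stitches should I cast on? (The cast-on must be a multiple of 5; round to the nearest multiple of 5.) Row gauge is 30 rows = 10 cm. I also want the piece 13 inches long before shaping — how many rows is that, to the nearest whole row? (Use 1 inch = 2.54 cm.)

Finished = 36.5 + 1 = 37.5 inches.
37.5 inches × 2.54 = 95.25 cm.
16/10 = 1.6 sts per cm; 95.25 × 1.6 = 152.40 sts.
Nearest multiple of 5 → 150.
13 inches = 33.02 cm; × 3 = 99.06 → 99 rows.

Cast on 150 stitches; work 99 rows.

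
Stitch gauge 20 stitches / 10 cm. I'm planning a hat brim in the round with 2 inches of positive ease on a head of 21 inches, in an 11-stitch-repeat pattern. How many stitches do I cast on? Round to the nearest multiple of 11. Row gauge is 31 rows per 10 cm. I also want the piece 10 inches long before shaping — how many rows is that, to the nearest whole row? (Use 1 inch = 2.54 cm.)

Cast on 121 stitches; work 79 rows.

Finished = 21 + 2 = 23 inches.
23 inches × 2.54 = 58.42 cm.
20/10 = 2 sts per cm; 58.42 × 2 = 116.84 sts.
Nearest multiple of 11 → 121.
10 inches = 25.40 cm; × 3.1 = 78.74 → 79 rows.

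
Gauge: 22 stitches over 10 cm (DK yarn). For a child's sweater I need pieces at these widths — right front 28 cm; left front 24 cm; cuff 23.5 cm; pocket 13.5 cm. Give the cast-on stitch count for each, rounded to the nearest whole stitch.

Rate = 22/10 = 2.2 sts per cm.
right front: 28 × 2.2 = 61.60 → 62.
left front: 24 × 2.2 = 52.80 → 53.
cuff: 23.5 × 2.2 = 51.70 → 52.
pocket: 13.5 × 2.2 = 29.70 → 30.

right front 62; left front 53; cuff 52; pocket 30.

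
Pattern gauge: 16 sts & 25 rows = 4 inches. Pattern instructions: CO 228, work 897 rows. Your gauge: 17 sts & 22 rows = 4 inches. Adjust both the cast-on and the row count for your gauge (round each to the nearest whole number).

Cast on 242 stitches; work 789 rows.

Stitches: 228 × 17/16 = 242.25 → 242.
Rows: 897 × 22/25 = 789.36 → 789.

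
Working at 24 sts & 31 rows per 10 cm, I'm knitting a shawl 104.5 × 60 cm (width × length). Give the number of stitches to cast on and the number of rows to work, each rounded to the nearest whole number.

Stitch gauge = 24/10 = 2.4 sts/cm; 104.5 × 2.4 = 250.80 → 251 sts.
Row gauge = 31/10 = 3.1 rows/cm; 60 × 3.1 = 186.00 → 186 rows.

Cast on 251 stitches and work 186 rows.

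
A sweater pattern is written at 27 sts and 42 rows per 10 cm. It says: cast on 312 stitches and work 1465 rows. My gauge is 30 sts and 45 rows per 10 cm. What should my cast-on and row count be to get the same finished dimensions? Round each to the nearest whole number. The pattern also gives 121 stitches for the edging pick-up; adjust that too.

Stitches: 312 × 30/27 = 346.67 → 347.
Rows: 1465 × 45/42 = 1569.64 → 1570.
edging pick-up: 121 × 30/27 = 134.44 → 134.

Cast on 347 stitches; work 1570 rows; edging pick-up 134 stitches.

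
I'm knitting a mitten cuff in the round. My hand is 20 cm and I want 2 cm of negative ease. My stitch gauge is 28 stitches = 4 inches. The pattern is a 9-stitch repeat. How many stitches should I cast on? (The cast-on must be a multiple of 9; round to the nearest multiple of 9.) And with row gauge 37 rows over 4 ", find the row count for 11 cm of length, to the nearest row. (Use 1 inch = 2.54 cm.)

Finished = 20 − 2 = 18 cm.
18 cm × 1/2.54 = 7.09 inches.
28/4 = 7 sts per in; 7.09 × 7 = 49.61 sts.
Nearest multiple of 9 → 54.
11 cm = 4.33 inches; × 9.25 = 40.06 → 40 rows.

Cast on 54 stitches; work 40 rows.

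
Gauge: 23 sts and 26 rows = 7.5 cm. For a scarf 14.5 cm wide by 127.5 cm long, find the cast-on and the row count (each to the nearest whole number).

Stitch gauge = 23/7.5 = 3.067 sts/cm; 14.5 × 3.067 = 44.47 → 44 sts.
Row gauge = 26/7.5 = 3.467 rows/cm; 127.5 × 3.467 = 442.00 → 442 rows.

Cast on 44 stitches and work 442 rows.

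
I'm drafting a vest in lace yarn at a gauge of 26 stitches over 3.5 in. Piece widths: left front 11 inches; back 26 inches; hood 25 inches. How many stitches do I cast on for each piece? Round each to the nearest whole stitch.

Rate = 26/3.5 = 7.429 sts per in.
left front: 11 × 7.429 = 81.71 → 82.
back: 26 × 7.429 = 193.14 → 193.
hood: 25 × 7.429 = 185.71 → 186.

left front 82; back 193; hood 186.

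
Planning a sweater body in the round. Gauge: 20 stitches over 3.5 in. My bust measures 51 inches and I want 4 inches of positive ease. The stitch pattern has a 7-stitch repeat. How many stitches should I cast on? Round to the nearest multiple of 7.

Finished = 51 + 4 = 55 inches.
20 / 3.5 = 5.714 sts/in.
55 × 5.714 = 314.29 sts.
Nearest multiple of 7: 315.

315 stitches.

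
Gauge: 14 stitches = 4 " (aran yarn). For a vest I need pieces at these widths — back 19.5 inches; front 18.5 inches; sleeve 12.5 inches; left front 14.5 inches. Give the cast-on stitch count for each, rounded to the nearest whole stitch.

back 68; front 65; sleeve 44; left front 51.

Rate = 14/4 = 3.5 sts per in.
back: 19.5 × 3.5 = 68.25 → 68.
front: 18.5 × 3.5 = 64.75 → 65.
sleeve: 12.5 × 3.5 = 43.75 → 44.
left front: 14.5 × 3.5 = 50.75 → 51.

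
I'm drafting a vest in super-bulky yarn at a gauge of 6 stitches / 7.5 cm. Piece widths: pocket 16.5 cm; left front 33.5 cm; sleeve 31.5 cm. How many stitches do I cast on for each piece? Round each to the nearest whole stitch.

pocket 13; left front 27; sleeve 25.

Rate = 6/7.5 = 0.8 sts per cm.
pocket: 16.5 × 0.8 = 13.20 → 13.
left front: 33.5 × 0.8 = 26.80 → 27.
sleeve: 31.5 × 0.8 = 25.20 → 25.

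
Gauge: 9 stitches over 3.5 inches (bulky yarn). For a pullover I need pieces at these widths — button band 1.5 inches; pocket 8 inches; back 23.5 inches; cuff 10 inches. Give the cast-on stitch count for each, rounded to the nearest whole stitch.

Rate = 9/3.5 = 2.571 sts per in.
button band: 1.5 × 2.571 = 3.86 → 4.
pocket: 8 × 2.571 = 20.57 → 21.
back: 23.5 × 2.571 = 60.43 → 60.
cuff: 10 × 2.571 = 25.71 → 26.

button band 4; pocket 21; back 60; cuff 26.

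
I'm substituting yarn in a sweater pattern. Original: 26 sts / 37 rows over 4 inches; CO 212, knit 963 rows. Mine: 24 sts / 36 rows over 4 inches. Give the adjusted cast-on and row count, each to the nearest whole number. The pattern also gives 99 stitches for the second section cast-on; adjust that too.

Stitches: 212 × 24/26 = 195.69 → 196.
Rows: 963 × 36/37 = 936.97 → 937.
second section cast-on: 99 × 24/26 = 91.38 → 91.

Cast on 196 stitches; work 937 rows; second section cast-on 91 stitches.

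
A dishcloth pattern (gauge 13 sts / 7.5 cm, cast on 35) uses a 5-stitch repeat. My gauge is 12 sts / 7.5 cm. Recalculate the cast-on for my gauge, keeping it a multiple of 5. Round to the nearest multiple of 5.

35 × 12 / 13 = 32.31.
Nearest multiple of 5: 30.

CO 30 sts.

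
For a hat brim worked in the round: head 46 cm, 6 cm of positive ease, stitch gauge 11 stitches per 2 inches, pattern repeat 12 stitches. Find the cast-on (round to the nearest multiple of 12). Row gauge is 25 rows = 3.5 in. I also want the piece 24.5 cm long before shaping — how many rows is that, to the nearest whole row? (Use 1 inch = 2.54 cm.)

Finished = 46 + 6 = 52 cm.
52 cm × 1/2.54 = 20.47 inches.
11/2 = 5.5 sts per in; 20.47 × 5.5 = 112.60 sts.
Nearest multiple of 12 → 108.
24.5 cm = 9.65 inches; × 7.143 = 68.90 → 69 rows.

Cast on 108 stitches; work 69 rows.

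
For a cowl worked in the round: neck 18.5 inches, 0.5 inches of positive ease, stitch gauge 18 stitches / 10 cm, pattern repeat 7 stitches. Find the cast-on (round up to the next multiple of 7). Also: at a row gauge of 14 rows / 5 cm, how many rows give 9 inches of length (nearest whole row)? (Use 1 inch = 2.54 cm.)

Cast on 91 stitches; work 64 rows.

Finished = 18.5 + 0.5 = 19 inches.
19 inches × 2.54 = 48.26 cm.
18/10 = 1.8 sts per cm; 48.26 × 1.8 = 86.87 sts.
Next multiple of 7 → 91.
9 inches = 22.86 cm; × 2.8 = 64.01 → 64 rows.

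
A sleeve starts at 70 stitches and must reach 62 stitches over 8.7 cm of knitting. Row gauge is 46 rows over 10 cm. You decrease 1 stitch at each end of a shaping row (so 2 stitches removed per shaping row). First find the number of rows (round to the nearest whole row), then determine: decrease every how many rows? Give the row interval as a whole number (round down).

Decrease every 10th row.

Rows = 8.7 × 4.6 = 40.0 → 40 rows.
Stitches to remove: 8 → 4 shaping rows (at 2 st each).
40 / 4 = 10.00 → every 10 rows.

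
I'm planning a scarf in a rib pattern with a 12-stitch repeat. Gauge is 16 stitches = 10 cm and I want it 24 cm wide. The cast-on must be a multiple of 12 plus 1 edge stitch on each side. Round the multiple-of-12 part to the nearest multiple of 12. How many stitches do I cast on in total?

16 / 10 = 1.6 sts per cm.
24 × 1.6 = 38.40 sts.
Less 2 edge sts → 36.40 for the repeat.
Nearest multiple of 12: 36.
Add back 2 edge sts → 38.

38 stitches.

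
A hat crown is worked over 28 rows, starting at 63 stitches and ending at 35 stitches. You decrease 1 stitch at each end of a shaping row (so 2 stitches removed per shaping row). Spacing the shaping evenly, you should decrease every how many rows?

Stitches to remove: |35 − 63| = 28.
Shaping rows needed: 28 / 2 = 14.
28 rows / 14 = every 2 rows.

Decrease every 2nd row.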